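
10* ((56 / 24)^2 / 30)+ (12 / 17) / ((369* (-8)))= 68297/37638 = 1.81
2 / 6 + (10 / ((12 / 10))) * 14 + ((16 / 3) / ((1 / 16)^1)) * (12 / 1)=1141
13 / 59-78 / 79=-3575/4661 = -0.77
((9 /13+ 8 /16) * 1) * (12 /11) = 186/143 = 1.30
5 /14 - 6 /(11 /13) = -1037/154 = -6.73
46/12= 23/6 = 3.83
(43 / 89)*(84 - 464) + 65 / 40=-129563/712 = -181.97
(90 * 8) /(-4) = -180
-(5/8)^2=-25/64 = -0.39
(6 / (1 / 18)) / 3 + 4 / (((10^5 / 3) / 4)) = 225003/6250 = 36.00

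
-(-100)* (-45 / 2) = -2250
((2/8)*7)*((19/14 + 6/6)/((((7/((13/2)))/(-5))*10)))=-429/224 = -1.92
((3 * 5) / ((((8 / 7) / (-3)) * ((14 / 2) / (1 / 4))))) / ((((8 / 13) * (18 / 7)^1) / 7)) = -3185/512 = -6.22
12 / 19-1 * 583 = -11065/19 = -582.37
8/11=0.73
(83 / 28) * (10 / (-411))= -415/5754 = -0.07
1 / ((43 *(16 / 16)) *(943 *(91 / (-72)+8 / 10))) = -360/6771683 = 0.00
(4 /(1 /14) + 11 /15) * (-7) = -5957/15 = -397.13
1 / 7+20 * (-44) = -6159/7 = -879.86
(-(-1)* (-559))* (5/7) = -2795/7 = -399.29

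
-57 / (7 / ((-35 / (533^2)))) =285/284089 = 0.00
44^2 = 1936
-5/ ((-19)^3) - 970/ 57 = -17.02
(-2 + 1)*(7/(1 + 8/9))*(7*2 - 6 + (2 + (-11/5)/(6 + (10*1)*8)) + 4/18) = -37.79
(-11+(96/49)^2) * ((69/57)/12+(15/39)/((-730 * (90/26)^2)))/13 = -4184539/75331620 = -0.06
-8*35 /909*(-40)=12.32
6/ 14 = 3/7 = 0.43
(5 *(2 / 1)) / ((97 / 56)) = 560/97 = 5.77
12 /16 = 3/4 = 0.75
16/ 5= 3.20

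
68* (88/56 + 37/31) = 40800/217 = 188.02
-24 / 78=-4/13 = -0.31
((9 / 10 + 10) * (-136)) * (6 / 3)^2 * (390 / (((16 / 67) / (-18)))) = 174308004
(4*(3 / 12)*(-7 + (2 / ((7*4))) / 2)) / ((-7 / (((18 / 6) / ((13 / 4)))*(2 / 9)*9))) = 90/49 = 1.84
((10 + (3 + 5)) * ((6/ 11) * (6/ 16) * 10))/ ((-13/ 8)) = -22.66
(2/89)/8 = 1/356 = 0.00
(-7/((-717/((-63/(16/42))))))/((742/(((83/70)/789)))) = -1743/533027360 = 0.00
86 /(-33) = -86/33 = -2.61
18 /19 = 0.95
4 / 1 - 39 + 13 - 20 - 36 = -78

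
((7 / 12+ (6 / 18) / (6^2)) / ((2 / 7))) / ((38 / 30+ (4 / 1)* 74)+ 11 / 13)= 910/130797 = 0.01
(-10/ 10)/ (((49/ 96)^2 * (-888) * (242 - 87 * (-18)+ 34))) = 64/27272959 = 0.00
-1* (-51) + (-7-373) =-329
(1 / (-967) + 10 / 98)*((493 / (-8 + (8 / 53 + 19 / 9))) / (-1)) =66204738/7628663 = 8.68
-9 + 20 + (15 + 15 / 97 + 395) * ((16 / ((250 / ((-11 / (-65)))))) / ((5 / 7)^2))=77657459/3940625 = 19.71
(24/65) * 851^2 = 17380824/65 = 267397.29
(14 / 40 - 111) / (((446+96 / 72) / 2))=-6639/13420 = -0.49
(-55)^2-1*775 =2250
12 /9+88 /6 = 16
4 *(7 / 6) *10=140/3 = 46.67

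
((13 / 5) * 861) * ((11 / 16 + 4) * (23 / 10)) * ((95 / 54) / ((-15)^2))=1630447/8640 = 188.71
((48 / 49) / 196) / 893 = 12/2144093 = 0.00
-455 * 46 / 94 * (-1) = 10465/47 = 222.66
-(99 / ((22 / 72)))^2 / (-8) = 13122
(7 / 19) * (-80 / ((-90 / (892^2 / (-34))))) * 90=-689739.69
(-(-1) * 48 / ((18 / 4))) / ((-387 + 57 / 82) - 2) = -2624/95523 = -0.03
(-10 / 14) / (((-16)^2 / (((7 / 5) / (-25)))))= 1/6400 = 0.00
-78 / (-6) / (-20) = -13/20 = -0.65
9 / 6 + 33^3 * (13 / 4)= 467187/4 = 116796.75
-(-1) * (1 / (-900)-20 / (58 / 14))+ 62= 1492171/26100 = 57.17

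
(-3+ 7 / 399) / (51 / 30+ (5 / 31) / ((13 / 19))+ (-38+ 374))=-685100/77627217 = -0.01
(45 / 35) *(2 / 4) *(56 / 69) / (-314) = -6/3611 = 0.00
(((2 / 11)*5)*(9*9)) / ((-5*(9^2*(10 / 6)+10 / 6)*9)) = -0.01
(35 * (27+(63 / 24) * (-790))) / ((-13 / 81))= 23210145/52 = 446348.94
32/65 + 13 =877/65 = 13.49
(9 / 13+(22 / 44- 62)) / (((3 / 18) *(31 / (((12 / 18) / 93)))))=-34/403 = -0.08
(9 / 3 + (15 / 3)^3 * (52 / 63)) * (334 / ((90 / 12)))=4468252/945 = 4728.31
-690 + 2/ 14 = -4829/7 = -689.86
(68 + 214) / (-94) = -3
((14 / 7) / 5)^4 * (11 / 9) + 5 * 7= 35.03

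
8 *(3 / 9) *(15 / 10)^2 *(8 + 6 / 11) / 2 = 282/11 = 25.64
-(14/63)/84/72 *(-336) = 1/81 = 0.01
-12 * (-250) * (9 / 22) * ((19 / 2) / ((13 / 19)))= 2436750/143 = 17040.21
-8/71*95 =-760/71 = -10.70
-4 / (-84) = 1/21 = 0.05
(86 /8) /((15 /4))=43/15 = 2.87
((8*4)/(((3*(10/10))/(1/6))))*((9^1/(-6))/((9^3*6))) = -4/6561 = 0.00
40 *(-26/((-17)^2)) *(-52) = 54080/289 = 187.13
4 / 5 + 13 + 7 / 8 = 587/40 = 14.68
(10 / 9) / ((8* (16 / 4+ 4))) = 5/288 = 0.02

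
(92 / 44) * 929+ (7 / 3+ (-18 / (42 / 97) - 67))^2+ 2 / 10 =320873941/24255 = 13229.19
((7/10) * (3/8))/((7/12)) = 9/20 = 0.45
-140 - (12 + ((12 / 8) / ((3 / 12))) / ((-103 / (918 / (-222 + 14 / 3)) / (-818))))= 827230/16789 = 49.27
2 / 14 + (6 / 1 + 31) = 260/7 = 37.14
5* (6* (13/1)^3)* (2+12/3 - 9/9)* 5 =1647750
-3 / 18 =-1/6 = -0.17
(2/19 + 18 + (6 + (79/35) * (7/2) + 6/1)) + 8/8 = 7411/190 = 39.01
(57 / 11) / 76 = 3/44 = 0.07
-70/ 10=-7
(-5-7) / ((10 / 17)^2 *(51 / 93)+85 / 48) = -6.12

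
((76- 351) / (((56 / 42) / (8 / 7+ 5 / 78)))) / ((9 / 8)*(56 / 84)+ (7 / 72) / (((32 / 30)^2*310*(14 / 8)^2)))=-179775200/541697 = -331.87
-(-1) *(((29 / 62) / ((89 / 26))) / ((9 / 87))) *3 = 10933/2759 = 3.96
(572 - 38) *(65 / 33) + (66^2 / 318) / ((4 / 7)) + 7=1262533/1166 = 1082.79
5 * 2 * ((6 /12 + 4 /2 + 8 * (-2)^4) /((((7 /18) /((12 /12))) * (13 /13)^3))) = 23490/7 = 3355.71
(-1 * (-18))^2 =324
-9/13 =-0.69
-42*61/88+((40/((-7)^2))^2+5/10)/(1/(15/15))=-2952459/105644 = -27.95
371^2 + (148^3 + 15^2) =3379658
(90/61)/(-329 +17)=-15/3172 = 0.00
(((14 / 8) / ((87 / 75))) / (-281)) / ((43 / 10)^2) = -4375/15067501 = 0.00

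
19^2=361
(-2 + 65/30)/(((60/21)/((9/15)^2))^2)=1323/500000 = 0.00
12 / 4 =3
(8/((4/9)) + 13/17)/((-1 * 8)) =-319/136 = -2.35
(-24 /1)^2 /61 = 576/61 = 9.44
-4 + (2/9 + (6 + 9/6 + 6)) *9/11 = 159/22 = 7.23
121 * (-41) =-4961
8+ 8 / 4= 10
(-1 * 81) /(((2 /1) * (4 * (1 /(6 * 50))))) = -6075/2 = -3037.50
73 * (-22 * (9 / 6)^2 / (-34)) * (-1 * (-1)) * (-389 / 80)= -2811303/5440 = -516.78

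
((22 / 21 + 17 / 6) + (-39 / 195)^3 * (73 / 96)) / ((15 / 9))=325489/140000 = 2.32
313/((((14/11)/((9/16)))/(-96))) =-92961/7 = -13280.14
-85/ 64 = -1.33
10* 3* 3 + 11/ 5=461/5 = 92.20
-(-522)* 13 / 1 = 6786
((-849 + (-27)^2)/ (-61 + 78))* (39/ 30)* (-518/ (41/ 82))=161616/17 = 9506.82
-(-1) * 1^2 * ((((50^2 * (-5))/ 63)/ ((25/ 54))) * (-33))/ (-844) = -24750/1477 = -16.76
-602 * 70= -42140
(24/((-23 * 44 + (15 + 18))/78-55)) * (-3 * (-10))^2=-1684800/5269 = -319.76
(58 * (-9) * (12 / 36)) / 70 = -87/35 = -2.49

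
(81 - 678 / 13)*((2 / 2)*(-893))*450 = -150693750/13 = -11591826.92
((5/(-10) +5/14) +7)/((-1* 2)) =-24/7 = -3.43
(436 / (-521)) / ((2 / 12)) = -2616/521 = -5.02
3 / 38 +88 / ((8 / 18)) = 7527/38 = 198.08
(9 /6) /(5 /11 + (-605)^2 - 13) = 33/8052274 = 0.00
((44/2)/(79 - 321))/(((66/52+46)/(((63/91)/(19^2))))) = -18/4880359 = 0.00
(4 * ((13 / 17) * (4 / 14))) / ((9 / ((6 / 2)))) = 104/357 = 0.29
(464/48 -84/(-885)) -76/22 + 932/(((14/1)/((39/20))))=3710395/27258 = 136.12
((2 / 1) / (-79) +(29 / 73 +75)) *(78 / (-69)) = -11301420/132641 = -85.20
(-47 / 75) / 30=-47/2250 = -0.02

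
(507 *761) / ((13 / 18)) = 534222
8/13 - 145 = -1877/13 = -144.38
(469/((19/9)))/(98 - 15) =4221/1577 = 2.68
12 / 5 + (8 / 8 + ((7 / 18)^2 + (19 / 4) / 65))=19082/5265 = 3.62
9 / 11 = 0.82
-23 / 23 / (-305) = 1/305 = 0.00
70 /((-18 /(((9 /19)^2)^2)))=-25515/130321 = -0.20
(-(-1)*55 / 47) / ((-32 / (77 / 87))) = -4235/130848 = -0.03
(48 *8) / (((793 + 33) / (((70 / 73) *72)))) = 32.10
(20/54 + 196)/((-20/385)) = -204127/54 = -3780.13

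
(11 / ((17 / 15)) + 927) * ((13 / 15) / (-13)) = -5308/85 = -62.45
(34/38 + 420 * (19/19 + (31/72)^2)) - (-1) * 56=4553417/8208 = 554.75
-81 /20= -4.05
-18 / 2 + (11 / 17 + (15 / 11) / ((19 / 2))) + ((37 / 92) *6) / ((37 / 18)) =-574933/81719 = -7.04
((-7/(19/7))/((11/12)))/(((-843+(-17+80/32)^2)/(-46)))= -108192/528979 = -0.20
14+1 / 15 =211/15 = 14.07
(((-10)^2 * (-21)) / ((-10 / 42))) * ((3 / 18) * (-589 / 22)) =-432915/11 = -39355.91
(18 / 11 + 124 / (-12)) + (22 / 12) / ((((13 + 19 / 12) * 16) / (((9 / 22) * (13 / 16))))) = -12853739/1478400 = -8.69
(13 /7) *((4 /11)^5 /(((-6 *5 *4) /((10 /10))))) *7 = -1664/2415765 = 0.00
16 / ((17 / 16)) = 256/17 = 15.06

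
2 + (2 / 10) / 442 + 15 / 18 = 9394/3315 = 2.83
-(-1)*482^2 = 232324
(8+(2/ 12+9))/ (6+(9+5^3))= 103/840 = 0.12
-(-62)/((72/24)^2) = 62/9 = 6.89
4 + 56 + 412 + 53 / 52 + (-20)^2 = 45397/52 = 873.02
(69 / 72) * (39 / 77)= 299/616 = 0.49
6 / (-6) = -1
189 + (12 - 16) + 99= 284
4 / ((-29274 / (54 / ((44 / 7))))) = -9/7667 = 0.00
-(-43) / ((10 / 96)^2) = 99072/25 = 3962.88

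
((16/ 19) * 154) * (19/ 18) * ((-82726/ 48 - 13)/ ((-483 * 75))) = 36674/5589 = 6.56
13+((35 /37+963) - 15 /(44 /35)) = 1571043/1628 = 965.01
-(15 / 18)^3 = -125/216 = -0.58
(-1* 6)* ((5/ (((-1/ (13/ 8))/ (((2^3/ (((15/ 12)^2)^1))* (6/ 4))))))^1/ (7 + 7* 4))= 1872/175 = 10.70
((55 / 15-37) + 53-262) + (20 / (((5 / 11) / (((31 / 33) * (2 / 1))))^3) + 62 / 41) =1171.49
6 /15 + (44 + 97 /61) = 14027/305 = 45.99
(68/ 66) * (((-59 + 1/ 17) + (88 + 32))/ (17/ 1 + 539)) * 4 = 692/1529 = 0.45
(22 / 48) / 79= 11/1896 = 0.01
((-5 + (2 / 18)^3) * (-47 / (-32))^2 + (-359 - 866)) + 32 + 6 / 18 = -224592623/186624 = -1203.45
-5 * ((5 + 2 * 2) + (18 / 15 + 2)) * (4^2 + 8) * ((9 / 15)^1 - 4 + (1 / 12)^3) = 1791631/360 = 4976.75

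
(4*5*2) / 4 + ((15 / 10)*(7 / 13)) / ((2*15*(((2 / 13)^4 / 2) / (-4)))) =-14979/40 = -374.48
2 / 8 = 1/4 = 0.25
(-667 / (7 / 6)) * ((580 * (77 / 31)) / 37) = -25532760/1147 = -22260.47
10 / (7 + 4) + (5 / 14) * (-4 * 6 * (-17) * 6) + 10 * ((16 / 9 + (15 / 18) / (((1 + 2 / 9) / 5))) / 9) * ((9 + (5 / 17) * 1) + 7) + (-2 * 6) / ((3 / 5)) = 949.10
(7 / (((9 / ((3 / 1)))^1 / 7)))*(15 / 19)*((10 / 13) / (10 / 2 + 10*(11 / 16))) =3920/4693 = 0.84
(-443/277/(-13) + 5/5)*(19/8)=19209/7202 = 2.67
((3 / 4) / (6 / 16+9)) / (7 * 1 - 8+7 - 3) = 2/75 = 0.03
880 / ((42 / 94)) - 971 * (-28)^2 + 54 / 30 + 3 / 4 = -318902609/420 = -759291.93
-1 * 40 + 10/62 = -1235/31 = -39.84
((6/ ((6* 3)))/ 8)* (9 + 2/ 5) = 47/120 = 0.39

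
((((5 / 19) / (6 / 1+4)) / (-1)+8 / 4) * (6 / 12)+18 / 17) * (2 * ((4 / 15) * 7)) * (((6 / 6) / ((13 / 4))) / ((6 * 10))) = 12334/314925 = 0.04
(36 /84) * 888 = 2664/7 = 380.57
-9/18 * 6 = -3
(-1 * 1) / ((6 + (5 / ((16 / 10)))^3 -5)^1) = -512/16137 = -0.03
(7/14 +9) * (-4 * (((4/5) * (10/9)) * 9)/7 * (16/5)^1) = -4864/35 = -138.97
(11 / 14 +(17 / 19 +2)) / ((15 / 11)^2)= 118459/59850 = 1.98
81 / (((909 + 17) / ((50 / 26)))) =2025/12038 = 0.17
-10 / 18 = -5/9 = -0.56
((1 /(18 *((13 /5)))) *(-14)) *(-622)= 186.07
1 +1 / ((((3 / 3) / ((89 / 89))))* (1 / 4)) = 5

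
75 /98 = 0.77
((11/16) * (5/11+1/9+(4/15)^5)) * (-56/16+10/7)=-17168957/21262500 = -0.81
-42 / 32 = -21/16 = -1.31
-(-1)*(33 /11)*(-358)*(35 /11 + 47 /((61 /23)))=-22449.96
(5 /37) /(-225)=-1/1665 = 0.00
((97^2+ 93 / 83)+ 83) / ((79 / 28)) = 22062012/6557 = 3364.65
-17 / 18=-0.94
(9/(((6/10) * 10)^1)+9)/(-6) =-7/4 = -1.75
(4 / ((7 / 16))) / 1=64/7 = 9.14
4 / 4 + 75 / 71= 146/71 = 2.06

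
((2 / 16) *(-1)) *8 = -1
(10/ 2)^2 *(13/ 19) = 17.11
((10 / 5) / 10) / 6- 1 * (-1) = 1.03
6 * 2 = 12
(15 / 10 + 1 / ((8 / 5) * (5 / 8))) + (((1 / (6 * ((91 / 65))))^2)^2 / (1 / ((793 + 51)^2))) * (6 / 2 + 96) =612271795/43218 = 14167.06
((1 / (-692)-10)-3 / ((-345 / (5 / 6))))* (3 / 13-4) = 23382947/620724 = 37.67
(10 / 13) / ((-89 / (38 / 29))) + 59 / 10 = 1975827/335530 = 5.89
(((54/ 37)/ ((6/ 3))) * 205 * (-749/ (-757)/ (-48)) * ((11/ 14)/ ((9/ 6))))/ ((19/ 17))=-12305535/8514736 = -1.45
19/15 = 1.27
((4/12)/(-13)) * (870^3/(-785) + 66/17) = 746299946/34697 = 21509.06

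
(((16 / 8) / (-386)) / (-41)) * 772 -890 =-36486/41 = -889.90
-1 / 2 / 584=-1/1168 = 0.00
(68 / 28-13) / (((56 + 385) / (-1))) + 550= 1697924/3087 = 550.02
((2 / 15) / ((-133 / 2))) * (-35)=4/57 = 0.07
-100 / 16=-25/4 = -6.25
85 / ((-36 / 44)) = -935/9 = -103.89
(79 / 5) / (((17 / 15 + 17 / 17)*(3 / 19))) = 1501/32 = 46.91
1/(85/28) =28/85 = 0.33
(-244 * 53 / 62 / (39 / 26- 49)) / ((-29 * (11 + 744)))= -12932/64480775 = 0.00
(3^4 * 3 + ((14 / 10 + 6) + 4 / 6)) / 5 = 3766/75 = 50.21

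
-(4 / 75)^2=-16/5625 = 0.00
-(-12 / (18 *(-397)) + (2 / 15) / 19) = -328/37715 = -0.01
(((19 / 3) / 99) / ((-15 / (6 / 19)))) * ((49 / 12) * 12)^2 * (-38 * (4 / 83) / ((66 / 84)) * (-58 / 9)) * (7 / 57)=-218356544/36606735 = -5.96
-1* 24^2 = -576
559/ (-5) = -559/5 = -111.80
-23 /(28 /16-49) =92/189 = 0.49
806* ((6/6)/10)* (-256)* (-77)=7943936/5 = 1588787.20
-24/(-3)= 8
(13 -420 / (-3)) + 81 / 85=13086/85 = 153.95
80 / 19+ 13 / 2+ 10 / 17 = 7299/646 = 11.30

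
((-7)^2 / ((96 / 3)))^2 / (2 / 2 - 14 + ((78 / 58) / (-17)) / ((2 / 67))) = -1183693/7900672 = -0.15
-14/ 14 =-1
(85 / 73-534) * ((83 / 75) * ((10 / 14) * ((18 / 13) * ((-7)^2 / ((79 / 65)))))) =-135594942/5767 = -23512.21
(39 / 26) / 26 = 3/52 = 0.06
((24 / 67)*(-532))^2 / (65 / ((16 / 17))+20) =45760512/112225 = 407.76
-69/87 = -23/29 = -0.79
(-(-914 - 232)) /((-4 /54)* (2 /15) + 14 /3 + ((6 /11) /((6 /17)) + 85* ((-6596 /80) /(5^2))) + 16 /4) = -102108600/24068383 = -4.24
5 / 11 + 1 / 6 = 41/66 = 0.62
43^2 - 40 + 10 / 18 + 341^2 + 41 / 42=14879533/126 = 118091.53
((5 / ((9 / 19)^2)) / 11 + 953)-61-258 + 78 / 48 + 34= 671.65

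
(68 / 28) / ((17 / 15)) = 15/7 = 2.14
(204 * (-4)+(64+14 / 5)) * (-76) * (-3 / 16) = -106761/10 = -10676.10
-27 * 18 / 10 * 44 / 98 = -5346/245 = -21.82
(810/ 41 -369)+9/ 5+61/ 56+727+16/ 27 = 118168523/309960 = 381.24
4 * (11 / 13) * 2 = 88/13 = 6.77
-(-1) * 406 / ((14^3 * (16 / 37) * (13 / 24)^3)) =231768/107653 = 2.15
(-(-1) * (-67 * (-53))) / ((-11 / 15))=-53265/11 = -4842.27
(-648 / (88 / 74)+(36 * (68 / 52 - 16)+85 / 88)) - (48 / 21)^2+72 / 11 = -60066543/56056 = -1071.55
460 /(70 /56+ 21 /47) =271.10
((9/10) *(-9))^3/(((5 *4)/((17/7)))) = -9034497/140000 = -64.53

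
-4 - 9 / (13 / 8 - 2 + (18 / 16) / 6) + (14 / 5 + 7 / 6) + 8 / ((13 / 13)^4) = 1679/30 = 55.97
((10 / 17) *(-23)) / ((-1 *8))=115/68 = 1.69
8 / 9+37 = 341/9 = 37.89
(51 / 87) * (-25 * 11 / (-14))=4675/406 = 11.51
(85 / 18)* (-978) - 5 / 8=-110855/24 = -4618.96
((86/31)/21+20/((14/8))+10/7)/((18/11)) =6644/837 = 7.94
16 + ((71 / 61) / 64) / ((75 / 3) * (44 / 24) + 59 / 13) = 16.00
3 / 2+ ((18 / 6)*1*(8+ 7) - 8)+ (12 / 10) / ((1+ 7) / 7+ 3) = 11249/290 = 38.79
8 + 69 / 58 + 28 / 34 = 9873/986 = 10.01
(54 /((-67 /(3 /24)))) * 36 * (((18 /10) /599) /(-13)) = 2187/2608645 = 0.00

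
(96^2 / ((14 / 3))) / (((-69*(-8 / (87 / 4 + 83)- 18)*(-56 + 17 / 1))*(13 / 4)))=-1287168/103040483 = -0.01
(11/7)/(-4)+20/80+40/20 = 13/7 = 1.86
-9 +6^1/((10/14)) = -3/5 = -0.60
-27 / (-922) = 27/922 = 0.03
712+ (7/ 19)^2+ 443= 417004/361 = 1155.14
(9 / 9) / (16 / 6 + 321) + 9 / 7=8760/6797 = 1.29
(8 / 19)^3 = 512/6859 = 0.07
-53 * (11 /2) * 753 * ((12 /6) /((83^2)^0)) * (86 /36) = -6292319/6 = -1048719.83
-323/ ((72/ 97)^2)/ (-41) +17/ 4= 3942419/212544 = 18.55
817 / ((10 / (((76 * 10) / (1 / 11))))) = 683012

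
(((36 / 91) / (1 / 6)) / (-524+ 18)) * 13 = -108/1771 = -0.06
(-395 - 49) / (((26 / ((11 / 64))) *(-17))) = 1221/7072 = 0.17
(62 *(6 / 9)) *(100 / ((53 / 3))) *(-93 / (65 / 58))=-13377120/689 = -19415.27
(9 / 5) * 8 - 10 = 22/5 = 4.40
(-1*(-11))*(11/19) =121/19 = 6.37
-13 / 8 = -1.62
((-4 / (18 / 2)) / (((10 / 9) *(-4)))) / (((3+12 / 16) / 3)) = 2/25 = 0.08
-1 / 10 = -0.10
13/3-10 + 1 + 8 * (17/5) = 338/15 = 22.53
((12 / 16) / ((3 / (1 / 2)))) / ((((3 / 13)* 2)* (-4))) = -13/192 = -0.07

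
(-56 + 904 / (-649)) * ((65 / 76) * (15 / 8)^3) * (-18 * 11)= 64065.91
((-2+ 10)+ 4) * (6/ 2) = 36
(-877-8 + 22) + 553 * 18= 9091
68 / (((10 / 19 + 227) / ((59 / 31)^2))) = 4497452/4154403 = 1.08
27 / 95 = 0.28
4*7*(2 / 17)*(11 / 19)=616/323 = 1.91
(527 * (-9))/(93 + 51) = -527/16 = -32.94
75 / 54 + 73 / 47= 2489/846 = 2.94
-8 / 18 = -4/9 = -0.44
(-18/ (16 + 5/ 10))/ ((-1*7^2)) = 12/539 = 0.02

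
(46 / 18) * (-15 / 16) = -115/48 = -2.40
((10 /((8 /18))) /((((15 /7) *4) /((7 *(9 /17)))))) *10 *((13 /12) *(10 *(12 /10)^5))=5572476/2125 = 2622.34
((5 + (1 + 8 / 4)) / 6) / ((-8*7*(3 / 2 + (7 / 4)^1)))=-2/273 = -0.01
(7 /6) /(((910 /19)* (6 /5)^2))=95/5616 = 0.02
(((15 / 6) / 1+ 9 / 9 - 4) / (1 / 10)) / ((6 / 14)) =-35/3 = -11.67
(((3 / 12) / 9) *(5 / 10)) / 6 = 1/432 = 0.00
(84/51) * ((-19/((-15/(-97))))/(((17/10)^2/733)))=-756514640/14739 = -51327.41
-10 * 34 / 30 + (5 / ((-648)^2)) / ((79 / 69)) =-125317901/11057472 = -11.33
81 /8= 10.12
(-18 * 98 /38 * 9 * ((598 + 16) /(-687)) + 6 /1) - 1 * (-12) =1702962/4351 = 391.40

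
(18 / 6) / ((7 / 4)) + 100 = 712/7 = 101.71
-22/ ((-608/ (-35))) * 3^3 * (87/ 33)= -27405/304 = -90.15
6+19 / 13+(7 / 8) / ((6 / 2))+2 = 3043/312 = 9.75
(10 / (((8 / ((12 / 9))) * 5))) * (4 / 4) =1/3 = 0.33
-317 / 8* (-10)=1585/4 = 396.25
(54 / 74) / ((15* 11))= 9/2035 = 0.00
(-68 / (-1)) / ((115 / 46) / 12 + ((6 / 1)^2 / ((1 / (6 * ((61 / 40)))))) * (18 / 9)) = 8160/79081 = 0.10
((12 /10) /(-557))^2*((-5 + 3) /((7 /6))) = -432/54293575 = 0.00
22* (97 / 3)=2134/3 = 711.33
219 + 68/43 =9485/43 = 220.58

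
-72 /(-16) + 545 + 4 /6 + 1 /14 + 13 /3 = 3882/7 = 554.57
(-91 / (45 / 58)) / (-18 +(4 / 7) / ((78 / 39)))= 18473/2790 = 6.62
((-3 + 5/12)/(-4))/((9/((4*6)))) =31/18 = 1.72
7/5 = 1.40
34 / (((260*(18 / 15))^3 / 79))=1343/15185664 = 0.00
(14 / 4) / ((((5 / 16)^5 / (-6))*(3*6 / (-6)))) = 7340032/3125 = 2348.81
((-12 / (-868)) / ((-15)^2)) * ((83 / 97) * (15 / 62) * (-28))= -166/466085 = 0.00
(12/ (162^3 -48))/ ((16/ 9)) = 9/5668640 = 0.00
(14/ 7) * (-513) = -1026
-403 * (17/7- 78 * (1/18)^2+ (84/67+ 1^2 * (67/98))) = -147362995/88641 = -1662.47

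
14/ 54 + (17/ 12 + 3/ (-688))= 1.67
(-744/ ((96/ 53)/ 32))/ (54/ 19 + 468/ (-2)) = 56.86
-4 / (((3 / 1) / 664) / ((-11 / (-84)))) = -7304/63 = -115.94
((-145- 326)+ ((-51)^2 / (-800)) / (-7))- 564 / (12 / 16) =-6846199/5600 = -1222.54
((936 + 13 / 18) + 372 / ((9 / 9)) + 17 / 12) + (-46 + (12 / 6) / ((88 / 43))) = 250493/198 = 1265.12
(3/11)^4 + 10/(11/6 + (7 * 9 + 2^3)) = 913857/6398117 = 0.14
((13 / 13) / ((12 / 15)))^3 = 125/64 = 1.95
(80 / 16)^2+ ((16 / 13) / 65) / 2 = 21133/845 = 25.01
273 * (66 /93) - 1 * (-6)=199.74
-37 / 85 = -0.44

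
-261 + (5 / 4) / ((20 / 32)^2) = -1289/5 = -257.80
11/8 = 1.38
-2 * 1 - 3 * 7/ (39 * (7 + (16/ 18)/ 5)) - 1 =-12912/4199 = -3.08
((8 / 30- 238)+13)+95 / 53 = -177238/795 = -222.94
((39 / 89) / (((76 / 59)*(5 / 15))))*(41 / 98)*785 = 222173055/662872 = 335.17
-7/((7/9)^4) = -6561/343 = -19.13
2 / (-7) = -2/7 = -0.29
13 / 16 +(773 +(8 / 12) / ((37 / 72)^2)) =17004885/21904 = 776.34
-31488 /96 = -328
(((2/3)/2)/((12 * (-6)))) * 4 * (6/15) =-1/135 = -0.01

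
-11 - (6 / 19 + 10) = -405/19 = -21.32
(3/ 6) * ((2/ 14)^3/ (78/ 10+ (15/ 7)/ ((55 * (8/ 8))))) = 55/295764 = 0.00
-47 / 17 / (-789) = 47/13413 = 0.00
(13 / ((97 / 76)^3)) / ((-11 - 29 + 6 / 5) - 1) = -28533440/181621927 = -0.16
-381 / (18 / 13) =-1651/6 = -275.17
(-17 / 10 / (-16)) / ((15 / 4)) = 0.03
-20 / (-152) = 0.13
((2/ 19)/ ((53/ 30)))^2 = 3600/1014049 = 0.00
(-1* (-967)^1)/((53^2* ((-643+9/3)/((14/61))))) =-6769/54831680 = 0.00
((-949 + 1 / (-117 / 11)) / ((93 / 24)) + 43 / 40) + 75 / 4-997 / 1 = -177302629/145080 = -1222.10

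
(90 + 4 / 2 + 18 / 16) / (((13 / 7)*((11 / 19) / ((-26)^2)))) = 1288105/22 = 58550.23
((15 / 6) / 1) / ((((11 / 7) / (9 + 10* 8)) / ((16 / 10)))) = 2492/11 = 226.55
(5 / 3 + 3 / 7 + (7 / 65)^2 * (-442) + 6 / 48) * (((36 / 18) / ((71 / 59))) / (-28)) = 9361117/54272400 = 0.17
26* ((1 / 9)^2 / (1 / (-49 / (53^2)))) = -1274/227529 = -0.01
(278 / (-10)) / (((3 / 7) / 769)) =-748237/15 = -49882.47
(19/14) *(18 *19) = 3249/7 = 464.14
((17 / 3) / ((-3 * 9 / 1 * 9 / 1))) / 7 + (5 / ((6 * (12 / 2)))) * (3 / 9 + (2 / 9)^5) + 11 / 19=175852435/282726612 = 0.62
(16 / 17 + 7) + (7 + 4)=322/17 = 18.94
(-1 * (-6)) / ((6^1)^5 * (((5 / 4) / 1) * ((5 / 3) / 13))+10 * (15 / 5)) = 13/2765 = 0.00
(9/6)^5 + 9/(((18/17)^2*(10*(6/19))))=43787/4320 = 10.14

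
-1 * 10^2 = -100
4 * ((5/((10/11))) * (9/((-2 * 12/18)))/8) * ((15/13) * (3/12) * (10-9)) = -4455/832 = -5.35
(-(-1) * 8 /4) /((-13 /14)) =-28/13 = -2.15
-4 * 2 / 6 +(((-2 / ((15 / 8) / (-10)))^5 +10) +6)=33557996/243 = 138098.75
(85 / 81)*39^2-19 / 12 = 1594.53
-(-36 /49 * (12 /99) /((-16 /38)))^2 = -12996/290521 = -0.04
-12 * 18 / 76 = -54/19 = -2.84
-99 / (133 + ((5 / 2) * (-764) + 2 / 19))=1881/33761 = 0.06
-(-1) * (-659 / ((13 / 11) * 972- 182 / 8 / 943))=-27343228/47661991 = -0.57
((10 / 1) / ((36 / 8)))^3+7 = 13103/729 = 17.97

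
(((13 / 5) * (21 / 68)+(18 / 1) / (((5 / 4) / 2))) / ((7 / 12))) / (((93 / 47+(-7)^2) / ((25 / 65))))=1419165/3706612 = 0.38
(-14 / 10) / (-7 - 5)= 7/60 = 0.12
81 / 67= 1.21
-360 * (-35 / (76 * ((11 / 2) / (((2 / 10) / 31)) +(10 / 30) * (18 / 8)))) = 12600/64847 = 0.19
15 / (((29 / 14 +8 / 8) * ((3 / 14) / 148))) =145040/43 = 3373.02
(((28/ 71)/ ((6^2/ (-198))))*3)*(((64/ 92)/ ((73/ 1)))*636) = -4701312/119209 = -39.44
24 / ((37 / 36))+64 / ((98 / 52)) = 103904/1813 = 57.31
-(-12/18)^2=-4/9 = -0.44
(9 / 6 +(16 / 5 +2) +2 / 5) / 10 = 71/100 = 0.71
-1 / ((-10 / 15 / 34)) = 51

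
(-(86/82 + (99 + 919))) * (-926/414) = 6448201/2829 = 2279.32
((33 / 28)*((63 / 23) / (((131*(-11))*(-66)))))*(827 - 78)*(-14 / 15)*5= -15729/132572 = -0.12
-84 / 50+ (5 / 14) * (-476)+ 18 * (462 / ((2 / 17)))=1762858/25 = 70514.32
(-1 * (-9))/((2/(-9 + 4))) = -45/2 = -22.50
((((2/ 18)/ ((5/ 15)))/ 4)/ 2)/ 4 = 1/96 = 0.01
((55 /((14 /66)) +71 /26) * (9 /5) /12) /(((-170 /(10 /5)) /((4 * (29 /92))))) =-4148769/7116200 = -0.58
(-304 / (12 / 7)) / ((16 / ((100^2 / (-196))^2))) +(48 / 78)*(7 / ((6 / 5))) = -385889480/13377 = -28847.24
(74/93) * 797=58978/93 = 634.17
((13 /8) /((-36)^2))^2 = 169/107495424 = 0.00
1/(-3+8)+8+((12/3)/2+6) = 81/5 = 16.20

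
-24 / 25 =-0.96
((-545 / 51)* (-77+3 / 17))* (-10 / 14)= -3558850/6069 = -586.40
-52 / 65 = -4/5 = -0.80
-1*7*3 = -21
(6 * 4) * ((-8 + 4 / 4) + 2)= -120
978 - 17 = 961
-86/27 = -3.19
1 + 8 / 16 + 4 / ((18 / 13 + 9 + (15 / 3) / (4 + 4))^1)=4267/2290 = 1.86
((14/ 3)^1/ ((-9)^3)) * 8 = -112/2187 = -0.05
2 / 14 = 1/7 = 0.14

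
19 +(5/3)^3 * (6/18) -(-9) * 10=8954/81 = 110.54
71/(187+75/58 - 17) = 4118/9935 = 0.41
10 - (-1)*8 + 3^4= 99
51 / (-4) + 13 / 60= -188/15 = -12.53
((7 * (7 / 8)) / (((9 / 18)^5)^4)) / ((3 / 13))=83492864/3 = 27830954.67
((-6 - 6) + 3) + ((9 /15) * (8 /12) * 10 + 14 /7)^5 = 7767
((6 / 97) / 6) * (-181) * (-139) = 25159/97 = 259.37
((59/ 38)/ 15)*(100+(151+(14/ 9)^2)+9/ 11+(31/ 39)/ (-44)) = 138986477/5281848 = 26.31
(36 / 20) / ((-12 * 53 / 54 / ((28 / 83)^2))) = -0.02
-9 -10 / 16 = -77/8 = -9.62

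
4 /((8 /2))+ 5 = 6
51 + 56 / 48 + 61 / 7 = 2557/42 = 60.88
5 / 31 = 0.16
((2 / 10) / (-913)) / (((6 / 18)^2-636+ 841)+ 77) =-9/11590535 = 0.00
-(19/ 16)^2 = -361/256 = -1.41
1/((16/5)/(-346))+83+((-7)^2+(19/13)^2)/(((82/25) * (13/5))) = -13784477/720616 = -19.13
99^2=9801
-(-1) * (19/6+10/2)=49/6 = 8.17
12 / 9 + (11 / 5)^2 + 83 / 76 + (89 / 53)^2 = 161478817/16011300 = 10.09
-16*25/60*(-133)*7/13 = 18620/39 = 477.44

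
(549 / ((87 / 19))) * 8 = 27816/29 = 959.17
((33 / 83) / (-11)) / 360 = -1/9960 = 0.00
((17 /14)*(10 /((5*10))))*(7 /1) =17/10 = 1.70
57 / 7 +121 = 904/7 = 129.14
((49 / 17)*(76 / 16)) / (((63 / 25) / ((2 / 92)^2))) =3325/1294992 = 0.00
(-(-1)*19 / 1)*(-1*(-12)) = 228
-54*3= -162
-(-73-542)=615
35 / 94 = 0.37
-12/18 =-2/3 = -0.67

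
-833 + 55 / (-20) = -835.75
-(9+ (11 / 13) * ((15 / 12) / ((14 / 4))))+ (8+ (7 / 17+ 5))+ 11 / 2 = 14866/1547 = 9.61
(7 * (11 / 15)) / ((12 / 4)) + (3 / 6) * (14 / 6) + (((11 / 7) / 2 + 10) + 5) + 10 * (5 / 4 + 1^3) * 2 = 20054/315 = 63.66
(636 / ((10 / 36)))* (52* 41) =24407136/5 = 4881427.20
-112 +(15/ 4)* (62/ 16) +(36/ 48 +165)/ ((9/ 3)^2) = -7589/96 = -79.05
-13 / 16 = -0.81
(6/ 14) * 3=9/7 = 1.29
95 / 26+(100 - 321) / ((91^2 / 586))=-15269/1274 = -11.99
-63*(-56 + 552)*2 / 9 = -6944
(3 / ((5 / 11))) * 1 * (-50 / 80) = -33/8 = -4.12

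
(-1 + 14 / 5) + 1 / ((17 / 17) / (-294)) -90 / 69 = -33753/115 = -293.50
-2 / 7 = -0.29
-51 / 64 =-0.80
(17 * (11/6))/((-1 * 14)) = -187/84 = -2.23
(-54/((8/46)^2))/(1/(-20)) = 71415/2 = 35707.50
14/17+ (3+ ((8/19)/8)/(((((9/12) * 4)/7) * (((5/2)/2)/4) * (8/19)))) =1213/255 = 4.76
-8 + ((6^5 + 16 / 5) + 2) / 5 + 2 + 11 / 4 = 155299/100 = 1552.99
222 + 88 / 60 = 3352/15 = 223.47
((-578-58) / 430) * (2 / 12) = -53/215 = -0.25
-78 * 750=-58500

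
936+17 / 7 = 6569/7 = 938.43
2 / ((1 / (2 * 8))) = 32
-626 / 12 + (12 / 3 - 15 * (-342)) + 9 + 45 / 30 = 15277/3 = 5092.33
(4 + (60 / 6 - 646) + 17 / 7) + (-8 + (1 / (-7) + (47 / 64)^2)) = -18269081/28672 = -637.17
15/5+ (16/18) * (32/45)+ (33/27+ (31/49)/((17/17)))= 108889/19845 = 5.49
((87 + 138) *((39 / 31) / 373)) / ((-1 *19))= -8775/219697 = -0.04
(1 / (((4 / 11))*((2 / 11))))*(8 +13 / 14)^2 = 1890625/1568 = 1205.76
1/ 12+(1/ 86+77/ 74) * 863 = 17337535/19092 = 908.10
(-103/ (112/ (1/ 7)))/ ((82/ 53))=-5459/64288 = -0.08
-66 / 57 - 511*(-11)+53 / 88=9397383/1672 = 5620.44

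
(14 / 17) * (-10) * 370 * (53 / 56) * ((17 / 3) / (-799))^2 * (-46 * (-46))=-103736900/337977 = -306.93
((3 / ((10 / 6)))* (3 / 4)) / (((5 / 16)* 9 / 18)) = 216/25 = 8.64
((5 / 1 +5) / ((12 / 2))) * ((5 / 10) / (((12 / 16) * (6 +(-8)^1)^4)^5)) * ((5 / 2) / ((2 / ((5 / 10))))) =25/11943936 = 0.00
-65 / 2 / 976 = -65/1952 = -0.03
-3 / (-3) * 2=2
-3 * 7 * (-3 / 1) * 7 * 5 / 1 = 2205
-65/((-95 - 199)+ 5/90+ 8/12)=1170/5279 = 0.22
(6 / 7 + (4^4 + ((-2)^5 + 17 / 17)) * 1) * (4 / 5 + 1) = 14229/35 = 406.54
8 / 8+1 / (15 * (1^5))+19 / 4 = 349/60 = 5.82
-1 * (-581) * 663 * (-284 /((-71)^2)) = -1540812/71 = -21701.58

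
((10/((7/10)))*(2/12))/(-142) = -25/1491 = -0.02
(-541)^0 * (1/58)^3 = 1/195112 = 0.00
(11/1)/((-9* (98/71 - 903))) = 781/576135 = 0.00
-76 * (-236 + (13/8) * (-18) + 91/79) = 1585645/79 = 20071.46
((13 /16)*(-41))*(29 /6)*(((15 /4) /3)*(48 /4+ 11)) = -1777555/384 = -4629.05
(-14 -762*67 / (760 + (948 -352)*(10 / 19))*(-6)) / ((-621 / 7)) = -3228491/1055700 = -3.06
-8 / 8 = -1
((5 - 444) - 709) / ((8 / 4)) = -574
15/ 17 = 0.88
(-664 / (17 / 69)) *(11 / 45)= -167992/255 = -658.79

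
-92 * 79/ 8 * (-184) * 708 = 118352112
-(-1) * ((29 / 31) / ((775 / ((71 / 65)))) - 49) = -76517566/1561625 = -49.00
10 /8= 5/4 = 1.25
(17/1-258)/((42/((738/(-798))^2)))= -1215363/247646 = -4.91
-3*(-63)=189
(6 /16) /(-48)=-1/128 = -0.01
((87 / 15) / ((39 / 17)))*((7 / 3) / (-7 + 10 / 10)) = -3451/3510 = -0.98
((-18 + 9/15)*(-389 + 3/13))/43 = 439698/2795 = 157.32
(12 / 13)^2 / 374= 72/31603 = 0.00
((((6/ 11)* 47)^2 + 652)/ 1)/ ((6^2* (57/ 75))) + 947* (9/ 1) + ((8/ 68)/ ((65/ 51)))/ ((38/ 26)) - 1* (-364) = 8934.91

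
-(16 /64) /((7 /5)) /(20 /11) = -11/112 = -0.10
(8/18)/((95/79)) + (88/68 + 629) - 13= 8977742/14535 = 617.66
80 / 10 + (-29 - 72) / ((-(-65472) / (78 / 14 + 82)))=3604519/458304 = 7.86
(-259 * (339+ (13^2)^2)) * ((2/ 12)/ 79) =-3742550/237 = -15791.35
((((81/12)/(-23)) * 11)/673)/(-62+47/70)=385/4922322 = 0.00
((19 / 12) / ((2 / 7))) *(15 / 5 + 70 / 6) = 1463/18 = 81.28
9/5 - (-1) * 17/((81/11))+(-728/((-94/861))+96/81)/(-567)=-27535748/3597615 = -7.65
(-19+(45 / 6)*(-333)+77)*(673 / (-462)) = 469081/132 = 3553.64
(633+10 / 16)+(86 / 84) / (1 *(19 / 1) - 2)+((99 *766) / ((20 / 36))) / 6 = 333921881/14280 = 23383.89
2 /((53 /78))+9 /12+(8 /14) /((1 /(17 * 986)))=14219657/1484 = 9581.98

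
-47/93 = -0.51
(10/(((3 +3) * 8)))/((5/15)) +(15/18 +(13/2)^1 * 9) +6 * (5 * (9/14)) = 13313/168 = 79.24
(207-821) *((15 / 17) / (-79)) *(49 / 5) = 67.21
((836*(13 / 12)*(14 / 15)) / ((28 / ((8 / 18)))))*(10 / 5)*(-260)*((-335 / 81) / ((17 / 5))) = 946602800/111537 = 8486.89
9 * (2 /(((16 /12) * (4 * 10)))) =27/80 = 0.34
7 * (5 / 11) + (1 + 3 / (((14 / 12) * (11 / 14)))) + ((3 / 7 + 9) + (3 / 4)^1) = 5431/308 = 17.63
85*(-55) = -4675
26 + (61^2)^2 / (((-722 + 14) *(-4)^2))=-13551313/11328 = -1196.27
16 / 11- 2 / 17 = 250/187 = 1.34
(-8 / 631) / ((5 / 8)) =-64/3155 = -0.02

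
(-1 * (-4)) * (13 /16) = 13/4 = 3.25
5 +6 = 11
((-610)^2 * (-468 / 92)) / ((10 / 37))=-161082090/23 = -7003569.13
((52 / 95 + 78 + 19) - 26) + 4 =75.55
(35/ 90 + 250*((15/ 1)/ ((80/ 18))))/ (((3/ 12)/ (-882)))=-2978122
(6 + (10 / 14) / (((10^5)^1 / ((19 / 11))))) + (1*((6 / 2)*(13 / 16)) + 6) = 22233769/1540000 = 14.44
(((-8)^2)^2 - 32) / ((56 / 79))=5733.14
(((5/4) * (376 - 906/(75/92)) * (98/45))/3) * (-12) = 600544/75 = 8007.25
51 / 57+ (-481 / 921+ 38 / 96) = 71705/93328 = 0.77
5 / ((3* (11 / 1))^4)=5/1185921 = 0.00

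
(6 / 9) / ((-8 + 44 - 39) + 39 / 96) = -0.26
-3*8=-24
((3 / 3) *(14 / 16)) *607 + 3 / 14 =29755/56 = 531.34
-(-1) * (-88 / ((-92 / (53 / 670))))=583/7705 = 0.08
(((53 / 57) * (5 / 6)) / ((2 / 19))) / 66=265/2376 = 0.11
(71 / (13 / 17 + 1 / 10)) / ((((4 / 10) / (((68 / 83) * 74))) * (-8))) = -18980075/12201 = -1555.62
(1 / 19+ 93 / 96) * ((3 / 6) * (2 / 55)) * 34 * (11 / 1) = 6.95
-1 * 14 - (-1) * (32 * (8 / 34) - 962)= -968.47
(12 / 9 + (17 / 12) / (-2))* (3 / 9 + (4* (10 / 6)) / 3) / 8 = 115/576 = 0.20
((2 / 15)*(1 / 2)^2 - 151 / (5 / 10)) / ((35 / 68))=-586.68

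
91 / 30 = 3.03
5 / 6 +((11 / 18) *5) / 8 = 1.22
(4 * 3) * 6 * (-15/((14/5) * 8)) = -675/14 = -48.21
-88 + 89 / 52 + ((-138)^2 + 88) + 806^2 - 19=668662.71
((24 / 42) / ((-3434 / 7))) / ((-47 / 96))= 192/80699 = 0.00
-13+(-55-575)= -643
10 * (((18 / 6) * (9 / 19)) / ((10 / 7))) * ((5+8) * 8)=19656/19 = 1034.53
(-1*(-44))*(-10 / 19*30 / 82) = -6600/779 = -8.47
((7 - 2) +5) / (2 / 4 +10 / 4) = 10/3 = 3.33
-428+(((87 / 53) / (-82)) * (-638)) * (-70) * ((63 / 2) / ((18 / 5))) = -35857513/4346 = -8250.69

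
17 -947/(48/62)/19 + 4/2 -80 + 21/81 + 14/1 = -456037/4104 = -111.12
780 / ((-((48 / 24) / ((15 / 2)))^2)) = -43875/4 = -10968.75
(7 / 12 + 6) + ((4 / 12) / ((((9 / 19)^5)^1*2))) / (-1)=-287327/708588 = -0.41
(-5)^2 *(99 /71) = 2475/71 = 34.86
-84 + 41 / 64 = -5335/64 = -83.36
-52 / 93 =-0.56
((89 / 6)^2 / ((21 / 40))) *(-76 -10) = -6812060/189 = -36042.65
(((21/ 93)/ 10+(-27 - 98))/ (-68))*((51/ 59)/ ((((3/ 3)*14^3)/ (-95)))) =-2208351/40150208 = -0.06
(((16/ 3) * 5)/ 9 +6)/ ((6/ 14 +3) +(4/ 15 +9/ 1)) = 8470/11997 = 0.71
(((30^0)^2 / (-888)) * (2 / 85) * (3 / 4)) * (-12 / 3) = 1/12580 = 0.00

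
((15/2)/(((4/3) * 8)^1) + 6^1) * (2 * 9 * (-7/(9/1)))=-3003/32 = -93.84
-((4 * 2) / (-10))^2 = -16/25 = -0.64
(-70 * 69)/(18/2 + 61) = -69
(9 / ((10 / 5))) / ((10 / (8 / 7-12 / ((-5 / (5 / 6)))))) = 99/70 = 1.41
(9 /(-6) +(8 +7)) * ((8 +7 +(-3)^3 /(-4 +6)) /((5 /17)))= 68.85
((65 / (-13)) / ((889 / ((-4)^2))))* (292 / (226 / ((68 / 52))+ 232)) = -198560/3059049 = -0.06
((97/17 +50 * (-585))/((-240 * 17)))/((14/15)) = 497153/64736 = 7.68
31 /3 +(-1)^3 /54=10.31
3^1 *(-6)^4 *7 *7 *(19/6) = 603288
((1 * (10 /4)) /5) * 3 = 3/2 = 1.50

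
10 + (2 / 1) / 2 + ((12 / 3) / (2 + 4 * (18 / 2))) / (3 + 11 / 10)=8589/779 = 11.03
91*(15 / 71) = 1365/71 = 19.23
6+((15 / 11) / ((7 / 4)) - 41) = -2635/77 = -34.22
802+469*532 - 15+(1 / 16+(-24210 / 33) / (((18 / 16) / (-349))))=252323473/528 = 477885.37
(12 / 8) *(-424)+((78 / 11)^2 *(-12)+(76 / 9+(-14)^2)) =-1127036/1089 = -1034.93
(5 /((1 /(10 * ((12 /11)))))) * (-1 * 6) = -3600/11 = -327.27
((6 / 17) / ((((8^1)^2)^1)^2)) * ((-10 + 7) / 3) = -3/34816 = 0.00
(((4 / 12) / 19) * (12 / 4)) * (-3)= -3/19 = -0.16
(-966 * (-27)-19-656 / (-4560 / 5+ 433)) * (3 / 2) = 37454499/958 = 39096.55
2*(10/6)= 10/3 = 3.33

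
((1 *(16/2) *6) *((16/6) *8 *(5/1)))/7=731.43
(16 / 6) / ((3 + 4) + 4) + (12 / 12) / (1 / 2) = 74/33 = 2.24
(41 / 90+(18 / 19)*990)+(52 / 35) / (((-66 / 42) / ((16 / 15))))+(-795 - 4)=13011047/94050 = 138.34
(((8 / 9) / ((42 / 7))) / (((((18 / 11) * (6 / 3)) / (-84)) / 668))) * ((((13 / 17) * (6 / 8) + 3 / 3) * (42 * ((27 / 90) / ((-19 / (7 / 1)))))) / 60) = 67419737/218025 = 309.23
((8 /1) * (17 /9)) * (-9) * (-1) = 136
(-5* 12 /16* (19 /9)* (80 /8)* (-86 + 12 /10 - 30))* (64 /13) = 1744960/39 = 44742.56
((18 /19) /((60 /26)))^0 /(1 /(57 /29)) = 57/29 = 1.97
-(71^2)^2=-25411681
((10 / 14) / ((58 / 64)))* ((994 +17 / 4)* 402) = 64207440/203 = 316292.81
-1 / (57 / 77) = -77/57 = -1.35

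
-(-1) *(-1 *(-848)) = 848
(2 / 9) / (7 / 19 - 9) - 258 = -190423/738 = -258.03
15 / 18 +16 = 16.83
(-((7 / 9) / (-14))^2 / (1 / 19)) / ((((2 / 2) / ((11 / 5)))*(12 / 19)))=-3971/19440 = -0.20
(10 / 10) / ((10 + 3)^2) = 1/169 = 0.01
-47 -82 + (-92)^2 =8335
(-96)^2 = 9216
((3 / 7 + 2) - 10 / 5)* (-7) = -3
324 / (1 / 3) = 972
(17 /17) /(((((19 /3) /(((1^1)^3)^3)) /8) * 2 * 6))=2/19 = 0.11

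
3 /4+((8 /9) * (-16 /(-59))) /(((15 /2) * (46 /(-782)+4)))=1618373/2134620 = 0.76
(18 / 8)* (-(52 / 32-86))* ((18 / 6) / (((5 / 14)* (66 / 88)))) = 2126.25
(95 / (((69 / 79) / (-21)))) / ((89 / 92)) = -210140/89 = -2361.12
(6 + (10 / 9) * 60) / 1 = 218/3 = 72.67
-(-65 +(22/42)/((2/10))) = 1310/21 = 62.38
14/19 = 0.74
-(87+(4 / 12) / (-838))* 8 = -874868/1257 = -696.00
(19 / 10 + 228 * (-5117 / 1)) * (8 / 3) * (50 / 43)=-466669640/129 = -3617594.11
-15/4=-3.75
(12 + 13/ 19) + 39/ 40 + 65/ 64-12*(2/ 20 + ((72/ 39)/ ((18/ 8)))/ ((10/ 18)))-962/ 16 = -5088061/79040 = -64.37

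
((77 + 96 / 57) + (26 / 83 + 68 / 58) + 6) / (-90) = -3940807/4115970 = -0.96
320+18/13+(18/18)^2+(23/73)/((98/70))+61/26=4317363/13286 = 324.96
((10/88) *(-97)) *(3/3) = -485/44 = -11.02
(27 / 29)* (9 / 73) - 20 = -42097/2117 = -19.89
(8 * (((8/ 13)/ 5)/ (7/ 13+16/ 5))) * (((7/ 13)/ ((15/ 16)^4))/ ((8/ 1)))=3670016/159924375 = 0.02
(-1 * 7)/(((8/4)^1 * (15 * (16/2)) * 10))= -7/2400 = 0.00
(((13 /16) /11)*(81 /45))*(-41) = -4797/880 = -5.45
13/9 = 1.44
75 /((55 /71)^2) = 15123/121 = 124.98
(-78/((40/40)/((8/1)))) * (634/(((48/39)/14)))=-4500132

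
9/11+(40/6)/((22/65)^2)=21422/363 = 59.01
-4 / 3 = -1.33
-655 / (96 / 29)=-18995/96 = -197.86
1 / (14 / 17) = 1.21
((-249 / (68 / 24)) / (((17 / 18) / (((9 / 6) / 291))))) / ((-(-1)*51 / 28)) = -0.26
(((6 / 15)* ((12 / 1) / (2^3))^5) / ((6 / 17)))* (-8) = -1377/20 = -68.85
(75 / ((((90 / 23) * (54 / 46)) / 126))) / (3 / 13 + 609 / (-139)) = -495.65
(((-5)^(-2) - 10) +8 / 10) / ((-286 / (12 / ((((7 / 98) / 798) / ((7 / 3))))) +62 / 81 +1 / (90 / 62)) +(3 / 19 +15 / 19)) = -967070664/253462795 = -3.82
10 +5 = 15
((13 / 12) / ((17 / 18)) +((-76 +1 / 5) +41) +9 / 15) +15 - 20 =-6469/170 = -38.05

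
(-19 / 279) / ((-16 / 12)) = 0.05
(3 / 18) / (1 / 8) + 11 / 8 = 65/24 = 2.71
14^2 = 196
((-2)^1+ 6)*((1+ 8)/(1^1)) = 36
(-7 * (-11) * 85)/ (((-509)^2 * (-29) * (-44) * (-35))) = -17/30053396 = 0.00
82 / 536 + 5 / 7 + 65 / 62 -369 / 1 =-21348157/58156 = -367.08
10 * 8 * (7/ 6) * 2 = 560/3 = 186.67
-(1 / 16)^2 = -1/256 = 0.00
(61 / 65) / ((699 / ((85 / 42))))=1037/381654 = 0.00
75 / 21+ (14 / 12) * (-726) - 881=-12071/7 = -1724.43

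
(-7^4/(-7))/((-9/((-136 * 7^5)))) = 784012936/9 = 87112548.44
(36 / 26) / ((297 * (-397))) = -2/170313 = 0.00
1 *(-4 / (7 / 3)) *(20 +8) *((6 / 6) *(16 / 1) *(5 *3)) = -11520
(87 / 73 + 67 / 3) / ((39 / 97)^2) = 48475168/333099 = 145.53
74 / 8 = 37/4 = 9.25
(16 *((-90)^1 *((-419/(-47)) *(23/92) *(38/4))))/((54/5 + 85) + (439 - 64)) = -3582450/55319 = -64.76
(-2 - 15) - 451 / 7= -570/7 = -81.43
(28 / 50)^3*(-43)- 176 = -2867992/15625 = -183.55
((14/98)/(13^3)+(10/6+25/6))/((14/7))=538271/184548 = 2.92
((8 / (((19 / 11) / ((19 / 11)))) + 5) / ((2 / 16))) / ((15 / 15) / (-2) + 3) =208/5 = 41.60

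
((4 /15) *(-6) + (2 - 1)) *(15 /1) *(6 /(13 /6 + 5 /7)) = -2268/121 = -18.74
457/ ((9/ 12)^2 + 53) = 7312/857 = 8.53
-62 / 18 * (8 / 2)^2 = -496/9 = -55.11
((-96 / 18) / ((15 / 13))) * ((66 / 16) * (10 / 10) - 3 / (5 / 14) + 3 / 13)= 18.69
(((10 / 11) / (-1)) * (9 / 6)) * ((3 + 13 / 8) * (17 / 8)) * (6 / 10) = -5661/704 = -8.04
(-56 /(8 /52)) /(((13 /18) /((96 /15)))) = -16128/5 = -3225.60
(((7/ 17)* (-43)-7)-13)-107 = -2460/17 = -144.71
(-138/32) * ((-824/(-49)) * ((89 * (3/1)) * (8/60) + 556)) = -10511253/245 = -42903.07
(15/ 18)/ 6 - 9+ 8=-31/36 = -0.86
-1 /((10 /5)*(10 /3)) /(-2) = 0.08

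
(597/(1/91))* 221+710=12006977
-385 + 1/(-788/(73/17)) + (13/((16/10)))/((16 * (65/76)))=-41196633/107168 = -384.41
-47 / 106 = -0.44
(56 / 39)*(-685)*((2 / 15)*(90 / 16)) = -9590/13 = -737.69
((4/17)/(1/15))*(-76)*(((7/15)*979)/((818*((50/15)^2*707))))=-0.02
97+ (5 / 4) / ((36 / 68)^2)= 101.46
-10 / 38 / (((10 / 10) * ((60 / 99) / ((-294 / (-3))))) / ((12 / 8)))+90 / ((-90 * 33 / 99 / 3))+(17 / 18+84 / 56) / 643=-32029373/439812 = -72.83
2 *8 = 16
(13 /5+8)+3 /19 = 1022/95 = 10.76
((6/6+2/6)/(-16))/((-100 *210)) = 1/252000 = 0.00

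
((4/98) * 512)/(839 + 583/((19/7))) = 9728/490539 = 0.02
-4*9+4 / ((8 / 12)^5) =-45/8 = -5.62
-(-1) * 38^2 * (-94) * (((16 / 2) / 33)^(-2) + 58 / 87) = -57602965/24 = -2400123.54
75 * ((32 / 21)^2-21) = -205925/147 = -1400.85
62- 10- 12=40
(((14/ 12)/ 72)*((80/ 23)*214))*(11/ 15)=16478/1863 = 8.84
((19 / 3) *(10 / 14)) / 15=19/63 = 0.30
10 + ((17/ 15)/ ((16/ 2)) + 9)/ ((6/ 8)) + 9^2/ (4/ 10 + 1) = 50429/630 = 80.05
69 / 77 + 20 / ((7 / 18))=4029/77 = 52.32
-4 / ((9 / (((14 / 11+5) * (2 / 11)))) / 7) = -1288/363 = -3.55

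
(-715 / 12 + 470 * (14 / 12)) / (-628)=-1955/2512 = -0.78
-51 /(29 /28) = -1428/29 = -49.24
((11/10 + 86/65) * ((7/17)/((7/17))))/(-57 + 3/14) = -147/3445 = -0.04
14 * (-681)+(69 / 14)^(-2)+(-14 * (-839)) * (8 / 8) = 10531528/4761 = 2212.04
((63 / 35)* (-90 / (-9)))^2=324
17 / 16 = 1.06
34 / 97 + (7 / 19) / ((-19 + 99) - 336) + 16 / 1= 7713625/471808 = 16.35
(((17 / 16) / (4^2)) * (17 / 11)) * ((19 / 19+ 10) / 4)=289/1024 = 0.28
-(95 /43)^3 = -857375/79507 = -10.78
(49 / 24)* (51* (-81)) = -67473/8 = -8434.12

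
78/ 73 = 1.07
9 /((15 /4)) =12/5 = 2.40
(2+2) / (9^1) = 0.44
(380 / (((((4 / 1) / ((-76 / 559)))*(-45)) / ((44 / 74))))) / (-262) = -15884/24385257 = 0.00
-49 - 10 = -59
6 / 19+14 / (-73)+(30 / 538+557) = 207885444/373103 = 557.18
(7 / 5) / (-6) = -7/30 = -0.23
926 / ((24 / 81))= 12501/4 = 3125.25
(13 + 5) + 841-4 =855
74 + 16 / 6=230/3 = 76.67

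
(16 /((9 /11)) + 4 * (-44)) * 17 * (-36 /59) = 1622.78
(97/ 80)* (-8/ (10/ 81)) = -7857/100 = -78.57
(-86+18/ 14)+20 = -64.71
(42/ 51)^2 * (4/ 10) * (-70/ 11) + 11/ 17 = -3431/3179 = -1.08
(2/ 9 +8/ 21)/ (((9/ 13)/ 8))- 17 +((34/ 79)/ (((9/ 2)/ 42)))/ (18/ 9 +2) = -404291/44793 = -9.03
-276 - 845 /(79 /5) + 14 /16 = -207679/632 = -328.61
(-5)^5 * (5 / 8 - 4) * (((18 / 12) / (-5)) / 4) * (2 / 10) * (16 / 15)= -168.75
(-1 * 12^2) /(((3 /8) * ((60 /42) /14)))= -18816/5 = -3763.20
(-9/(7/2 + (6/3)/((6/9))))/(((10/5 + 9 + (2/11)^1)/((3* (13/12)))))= -33/82 = -0.40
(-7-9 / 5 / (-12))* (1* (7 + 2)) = -1233/20 = -61.65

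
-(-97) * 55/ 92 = 5335/92 = 57.99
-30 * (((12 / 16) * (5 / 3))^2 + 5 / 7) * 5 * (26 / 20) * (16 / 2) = -49725/14 = -3551.79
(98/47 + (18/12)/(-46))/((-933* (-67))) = 8875/270297564 = 0.00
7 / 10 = 0.70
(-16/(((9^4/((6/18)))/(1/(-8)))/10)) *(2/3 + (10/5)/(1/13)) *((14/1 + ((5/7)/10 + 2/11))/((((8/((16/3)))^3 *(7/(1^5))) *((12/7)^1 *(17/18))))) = 7024000/695656269 = 0.01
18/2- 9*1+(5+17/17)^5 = 7776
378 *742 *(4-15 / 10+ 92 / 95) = 92416842/95 = 972808.86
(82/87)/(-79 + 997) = 41/39933 = 0.00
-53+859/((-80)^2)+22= -197541/6400 = -30.87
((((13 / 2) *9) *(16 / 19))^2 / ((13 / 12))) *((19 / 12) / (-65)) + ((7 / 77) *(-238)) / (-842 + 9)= -398978/7315 = -54.54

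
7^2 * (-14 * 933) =-640038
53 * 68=3604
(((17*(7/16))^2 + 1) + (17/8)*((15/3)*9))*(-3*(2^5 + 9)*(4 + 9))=-62196303/256 = -242954.31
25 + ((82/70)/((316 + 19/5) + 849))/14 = 14317841/572712 = 25.00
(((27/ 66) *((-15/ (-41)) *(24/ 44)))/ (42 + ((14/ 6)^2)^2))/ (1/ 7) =32805/4112669 = 0.01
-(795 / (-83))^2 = -632025/6889 = -91.74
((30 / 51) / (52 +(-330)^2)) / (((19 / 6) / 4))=30/4398937 = 0.00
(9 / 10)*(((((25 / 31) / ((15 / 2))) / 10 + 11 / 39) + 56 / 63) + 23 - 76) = -37589/806 = -46.64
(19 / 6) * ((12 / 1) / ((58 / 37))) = 703/29 = 24.24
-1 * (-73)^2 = -5329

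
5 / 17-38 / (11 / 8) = -5113/187 = -27.34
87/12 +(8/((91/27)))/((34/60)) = 70783/6188 = 11.44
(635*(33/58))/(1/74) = 26735.69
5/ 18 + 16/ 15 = 1.34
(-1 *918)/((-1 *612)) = 3/2 = 1.50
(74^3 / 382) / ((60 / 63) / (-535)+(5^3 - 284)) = -455269164/68239907 = -6.67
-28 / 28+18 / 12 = 1/2 = 0.50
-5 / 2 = -2.50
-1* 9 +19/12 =-7.42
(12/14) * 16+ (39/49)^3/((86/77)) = 20475165/1445402 = 14.17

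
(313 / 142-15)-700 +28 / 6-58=-326371/426 = -766.13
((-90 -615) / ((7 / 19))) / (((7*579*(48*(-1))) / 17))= 75905/453936 = 0.17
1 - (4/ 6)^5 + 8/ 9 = 427/243 = 1.76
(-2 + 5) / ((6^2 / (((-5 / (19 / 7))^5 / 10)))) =-10504375/59426376 = -0.18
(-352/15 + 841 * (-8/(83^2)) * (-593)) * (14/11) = 803888848/1136685 = 707.22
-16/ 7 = -2.29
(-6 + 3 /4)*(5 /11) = -105/44 = -2.39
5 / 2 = 2.50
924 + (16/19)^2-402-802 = -100824/361 = -279.29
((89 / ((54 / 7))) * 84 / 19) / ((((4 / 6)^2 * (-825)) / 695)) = -606179/6270 = -96.68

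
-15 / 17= -0.88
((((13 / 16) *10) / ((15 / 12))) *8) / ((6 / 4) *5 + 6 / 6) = 104/17 = 6.12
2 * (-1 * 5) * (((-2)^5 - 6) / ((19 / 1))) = 20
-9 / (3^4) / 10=-1/90 = -0.01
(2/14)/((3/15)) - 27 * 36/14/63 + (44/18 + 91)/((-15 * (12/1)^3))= -0.39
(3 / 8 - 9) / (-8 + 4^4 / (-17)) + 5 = 16853/3136 = 5.37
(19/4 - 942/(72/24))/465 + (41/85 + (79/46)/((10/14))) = 323143/145452 = 2.22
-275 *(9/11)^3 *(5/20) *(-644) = 2934225/121 = 24249.79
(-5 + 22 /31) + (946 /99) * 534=474149/93 = 5098.38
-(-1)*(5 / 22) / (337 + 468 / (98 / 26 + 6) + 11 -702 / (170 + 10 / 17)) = 460375/793630101 = 0.00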